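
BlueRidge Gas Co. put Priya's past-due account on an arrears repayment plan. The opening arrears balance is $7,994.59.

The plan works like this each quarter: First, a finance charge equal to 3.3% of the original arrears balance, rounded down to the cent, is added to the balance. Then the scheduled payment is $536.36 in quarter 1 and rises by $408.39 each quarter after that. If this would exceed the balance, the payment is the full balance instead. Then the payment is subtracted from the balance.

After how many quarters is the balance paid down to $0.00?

7

Quarter 1: $7,994.59 +$263.82 interest = $8,258.41; pay $536.36 → $7,722.05
Quarter 2: $7,722.05 +$263.82 interest = $7,985.87; pay $944.75 → $7,041.12
Quarter 3: $7,041.12 +$263.82 interest = $7,304.94; pay $1,353.14 → $5,951.80
Quarter 4: $5,951.80 +$263.82 interest = $6,215.62; pay $1,761.53 → $4,454.09
Quarter 5: $4,454.09 +$263.82 interest = $4,717.91; pay $2,169.92 → $2,547.99
Quarter 6: $2,547.99 +$263.82 interest = $2,811.81; pay $2,578.31 → $233.50
Quarter 7: $233.50 +$263.82 interest = $497.32; pay $497.32 → $0.00
Balance reaches $0.00 in quarter 7.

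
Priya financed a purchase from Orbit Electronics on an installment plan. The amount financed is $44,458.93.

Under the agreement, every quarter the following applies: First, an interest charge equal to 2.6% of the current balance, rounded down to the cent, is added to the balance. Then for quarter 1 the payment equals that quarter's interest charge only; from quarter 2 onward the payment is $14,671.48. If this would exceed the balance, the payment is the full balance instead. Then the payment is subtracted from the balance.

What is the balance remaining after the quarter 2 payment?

Quarter 1: opening $44,458.93; interest $1,155.93 → $45,614.86; payment $1,155.93; balance $44,458.93
Quarter 2: opening $44,458.93; interest $1,155.93 → $45,614.86; payment $14,671.48; balance $30,943.38

$30,943.38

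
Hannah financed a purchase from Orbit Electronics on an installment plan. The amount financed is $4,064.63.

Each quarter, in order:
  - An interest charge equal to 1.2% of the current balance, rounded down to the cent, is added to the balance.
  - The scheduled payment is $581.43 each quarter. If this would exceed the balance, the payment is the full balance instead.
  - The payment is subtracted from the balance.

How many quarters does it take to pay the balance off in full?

# | Opening | Interest | Payment | End bal
1 | $4,064.63 | $48.77 | $581.43 | $3,531.97
2 | $3,531.97 | $42.38 | $581.43 | $2,992.92
3 | $2,992.92 | $35.91 | $581.43 | $2,447.40
4 | $2,447.40 | $29.36 | $581.43 | $1,895.33
5 | $1,895.33 | $22.74 | $581.43 | $1,336.64
6 | $1,336.64 | $16.03 | $581.43 | $771.24
7 | $771.24 | $9.25 | $581.43 | $199.06
8 | $199.06 | $2.38 | $201.44 | $0.00
Balance reaches $0.00 in quarter 8.

8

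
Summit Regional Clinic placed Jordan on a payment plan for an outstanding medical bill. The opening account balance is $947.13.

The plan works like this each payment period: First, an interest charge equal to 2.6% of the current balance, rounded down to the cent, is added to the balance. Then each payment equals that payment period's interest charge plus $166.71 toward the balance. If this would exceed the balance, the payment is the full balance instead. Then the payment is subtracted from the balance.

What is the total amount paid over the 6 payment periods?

$1,029.84

Payment period 1: opening $947.13; interest $24.62 → $971.75; payment $191.33; balance $780.42
Payment period 2: opening $780.42; interest $20.29 → $800.71; payment $187.00; balance $613.71
Payment period 3: opening $613.71; interest $15.95 → $629.66; payment $182.66; balance $447.00
Payment period 4: opening $447.00; interest $11.62 → $458.62; payment $178.33; balance $280.29
Payment period 5: opening $280.29; interest $7.28 → $287.57; payment $173.99; balance $113.58
Payment period 6: opening $113.58; interest $2.95 → $116.53; payment $116.53; balance $0.00
Total paid: $1,029.84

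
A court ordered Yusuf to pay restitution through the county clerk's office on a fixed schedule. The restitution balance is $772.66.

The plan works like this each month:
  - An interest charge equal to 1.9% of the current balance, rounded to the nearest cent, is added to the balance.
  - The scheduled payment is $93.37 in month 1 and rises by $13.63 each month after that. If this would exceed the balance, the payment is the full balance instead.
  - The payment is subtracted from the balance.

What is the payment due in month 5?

$147.89

Month 1: $772.66 +$14.68 interest = $787.34; pay $93.37 → $693.97
Month 2: $693.97 +$13.19 interest = $707.16; pay $107.00 → $600.16
Month 3: $600.16 +$11.40 interest = $611.56; pay $120.63 → $490.93
Month 4: $490.93 +$9.33 interest = $500.26; pay $134.26 → $366.00
Month 5: $366.00 +$6.95 interest = $372.95; pay $147.89 → $225.06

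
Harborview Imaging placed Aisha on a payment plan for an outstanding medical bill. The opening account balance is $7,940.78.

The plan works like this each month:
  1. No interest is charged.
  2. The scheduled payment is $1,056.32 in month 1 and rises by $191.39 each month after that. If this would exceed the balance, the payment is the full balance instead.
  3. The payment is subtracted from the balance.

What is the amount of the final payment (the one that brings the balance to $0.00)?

$745.28

Month 1: opening $7,940.78; payment $1,056.32; balance $6,884.46
Month 2: opening $6,884.46; payment $1,247.71; balance $5,636.75
Month 3: opening $5,636.75; payment $1,439.10; balance $4,197.65
Month 4: opening $4,197.65; payment $1,630.49; balance $2,567.16
Month 5: opening $2,567.16; payment $1,821.88; balance $745.28
Month 6: opening $745.28; payment $745.28; balance $0.00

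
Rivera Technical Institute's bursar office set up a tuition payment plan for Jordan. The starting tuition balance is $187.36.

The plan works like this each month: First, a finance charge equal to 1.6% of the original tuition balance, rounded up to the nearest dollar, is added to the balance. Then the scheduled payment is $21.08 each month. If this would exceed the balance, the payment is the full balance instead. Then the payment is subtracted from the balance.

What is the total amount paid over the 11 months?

# | Opening | Interest | Payment | End bal
1 | $187.36 | $3.00 | $21.08 | $169.28
2 | $169.28 | $3.00 | $21.08 | $151.20
3 | $151.20 | $3.00 | $21.08 | $133.12
4 | $133.12 | $3.00 | $21.08 | $115.04
5 | $115.04 | $3.00 | $21.08 | $96.96
6 | $96.96 | $3.00 | $21.08 | $78.88
7 | $78.88 | $3.00 | $21.08 | $60.80
8 | $60.80 | $3.00 | $21.08 | $42.72
9 | $42.72 | $3.00 | $21.08 | $24.64
10 | $24.64 | $3.00 | $21.08 | $6.56
11 | $6.56 | $3.00 | $9.56 | $0.00
Total paid: $220.36

$220.36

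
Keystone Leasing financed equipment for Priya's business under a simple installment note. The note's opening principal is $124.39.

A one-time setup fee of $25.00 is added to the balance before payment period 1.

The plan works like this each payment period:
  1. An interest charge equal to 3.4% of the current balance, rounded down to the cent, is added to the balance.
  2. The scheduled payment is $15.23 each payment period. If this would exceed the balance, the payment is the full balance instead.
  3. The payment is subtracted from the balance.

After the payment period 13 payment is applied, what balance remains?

Payment period 1: $149.39 +$5.07 interest = $154.46; pay $15.23 → $139.23
Payment period 2: $139.23 +$4.73 interest = $143.96; pay $15.23 → $128.73
Payment period 3: $128.73 +$4.37 interest = $133.10; pay $15.23 → $117.87
Payment period 4: $117.87 +$4.00 interest = $121.87; pay $15.23 → $106.64
Payment period 5: $106.64 +$3.62 interest = $110.26; pay $15.23 → $95.03
Payment period 6: $95.03 +$3.23 interest = $98.26; pay $15.23 → $83.03
Payment period 7: $83.03 +$2.82 interest = $85.85; pay $15.23 → $70.62
Payment period 8: $70.62 +$2.40 interest = $73.02; pay $15.23 → $57.79
Payment period 9: $57.79 +$1.96 interest = $59.75; pay $15.23 → $44.52
Payment period 10: $44.52 +$1.51 interest = $46.03; pay $15.23 → $30.80
Payment period 11: $30.80 +$1.04 interest = $31.84; pay $15.23 → $16.61
Payment period 12: $16.61 +$0.56 interest = $17.17; pay $15.23 → $1.94
Payment period 13: $1.94 +$0.06 interest = $2.00; pay $2.00 → $0.00

$0.00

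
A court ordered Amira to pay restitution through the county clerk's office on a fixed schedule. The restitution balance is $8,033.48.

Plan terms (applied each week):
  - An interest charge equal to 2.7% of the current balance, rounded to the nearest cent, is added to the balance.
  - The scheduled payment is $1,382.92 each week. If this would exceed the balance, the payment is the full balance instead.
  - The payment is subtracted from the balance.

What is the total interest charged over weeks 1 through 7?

$826.62

# | Opening | Interest | Payment | End bal
1 | $8,033.48 | $216.90 | $1,382.92 | $6,867.46
2 | $6,867.46 | $185.42 | $1,382.92 | $5,669.96
3 | $5,669.96 | $153.09 | $1,382.92 | $4,440.13
4 | $4,440.13 | $119.88 | $1,382.92 | $3,177.09
5 | $3,177.09 | $85.78 | $1,382.92 | $1,879.95
6 | $1,879.95 | $50.76 | $1,382.92 | $547.79
7 | $547.79 | $14.79 | $562.58 | $0.00
Total interest: $216.90 + $185.42 + $153.09 + $119.88 + $85.78 + $50.76 + $14.79 = $826.62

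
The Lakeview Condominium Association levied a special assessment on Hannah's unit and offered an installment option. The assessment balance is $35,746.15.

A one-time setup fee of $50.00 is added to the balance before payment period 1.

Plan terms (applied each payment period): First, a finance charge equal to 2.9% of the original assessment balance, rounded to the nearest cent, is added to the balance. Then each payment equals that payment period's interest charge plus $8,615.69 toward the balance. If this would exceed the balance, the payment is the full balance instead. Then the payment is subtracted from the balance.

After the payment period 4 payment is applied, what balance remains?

Payment period 1: $35,796.15 +$1,036.64 interest = $36,832.79; pay $9,652.33 → $27,180.46
Payment period 2: $27,180.46 +$1,036.64 interest = $28,217.10; pay $9,652.33 → $18,564.77
Payment period 3: $18,564.77 +$1,036.64 interest = $19,601.41; pay $9,652.33 → $9,949.08
Payment period 4: $9,949.08 +$1,036.64 interest = $10,985.72; pay $9,652.33 → $1,333.39

$1,333.39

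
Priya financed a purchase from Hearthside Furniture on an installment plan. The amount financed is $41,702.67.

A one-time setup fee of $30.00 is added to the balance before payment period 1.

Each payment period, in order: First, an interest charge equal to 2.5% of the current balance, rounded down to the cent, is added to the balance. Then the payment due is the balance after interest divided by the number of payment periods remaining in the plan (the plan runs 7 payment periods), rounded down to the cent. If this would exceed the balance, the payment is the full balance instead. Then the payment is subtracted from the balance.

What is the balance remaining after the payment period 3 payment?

$25,680.87

Payment period 1: $41,732.67 +$1,043.31 interest = $42,775.98; pay $6,110.85 → $36,665.13
Payment period 2: $36,665.13 +$916.62 interest = $37,581.75; pay $6,263.62 → $31,318.13
Payment period 3: $31,318.13 +$782.95 interest = $32,101.08; pay $6,420.21 → $25,680.87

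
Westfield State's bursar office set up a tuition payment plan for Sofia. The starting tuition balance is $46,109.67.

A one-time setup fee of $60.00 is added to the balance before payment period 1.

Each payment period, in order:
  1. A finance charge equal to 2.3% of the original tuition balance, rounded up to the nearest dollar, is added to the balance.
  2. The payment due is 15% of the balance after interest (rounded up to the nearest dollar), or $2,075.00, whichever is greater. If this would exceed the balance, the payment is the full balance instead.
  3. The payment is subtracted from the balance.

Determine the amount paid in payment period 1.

$7,085.00

# | Opening | Interest | Payment | End bal
1 | $46,169.67 | $1,061.00 | $7,085.00 | $40,145.67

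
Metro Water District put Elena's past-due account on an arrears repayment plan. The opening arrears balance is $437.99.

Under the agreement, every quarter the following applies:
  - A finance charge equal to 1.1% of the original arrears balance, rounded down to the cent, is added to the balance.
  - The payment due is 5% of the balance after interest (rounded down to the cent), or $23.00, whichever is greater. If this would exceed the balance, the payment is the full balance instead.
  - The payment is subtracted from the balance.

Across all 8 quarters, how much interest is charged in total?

Quarter 1: opening $437.99; interest $4.81 → $442.80; payment $23.00; balance $419.80
Quarter 2: opening $419.80; interest $4.81 → $424.61; payment $23.00; balance $401.61
Quarter 3: opening $401.61; interest $4.81 → $406.42; payment $23.00; balance $383.42
Quarter 4: opening $383.42; interest $4.81 → $388.23; payment $23.00; balance $365.23
Quarter 5: opening $365.23; interest $4.81 → $370.04; payment $23.00; balance $347.04
Quarter 6: opening $347.04; interest $4.81 → $351.85; payment $23.00; balance $328.85
Quarter 7: opening $328.85; interest $4.81 → $333.66; payment $23.00; balance $310.66
Quarter 8: opening $310.66; interest $4.81 → $315.47; payment $23.00; balance $292.47
Total interest: $4.81 + $4.81 + $4.81 + $4.81 + $4.81 + $4.81 + $4.81 + $4.81 = $38.48

$38.48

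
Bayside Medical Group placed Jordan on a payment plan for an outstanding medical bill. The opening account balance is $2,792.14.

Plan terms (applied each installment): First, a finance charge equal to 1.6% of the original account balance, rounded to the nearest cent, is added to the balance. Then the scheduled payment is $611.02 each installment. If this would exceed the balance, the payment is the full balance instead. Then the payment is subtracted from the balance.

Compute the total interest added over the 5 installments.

$223.35

Installment 1: $2,792.14 +$44.67 interest = $2,836.81; pay $611.02 → $2,225.79
Installment 2: $2,225.79 +$44.67 interest = $2,270.46; pay $611.02 → $1,659.44
Installment 3: $1,659.44 +$44.67 interest = $1,704.11; pay $611.02 → $1,093.09
Installment 4: $1,093.09 +$44.67 interest = $1,137.76; pay $611.02 → $526.74
Installment 5: $526.74 +$44.67 interest = $571.41; pay $571.41 → $0.00
Total interest: $44.67 + $44.67 + $44.67 + $44.67 + $44.67 = $223.35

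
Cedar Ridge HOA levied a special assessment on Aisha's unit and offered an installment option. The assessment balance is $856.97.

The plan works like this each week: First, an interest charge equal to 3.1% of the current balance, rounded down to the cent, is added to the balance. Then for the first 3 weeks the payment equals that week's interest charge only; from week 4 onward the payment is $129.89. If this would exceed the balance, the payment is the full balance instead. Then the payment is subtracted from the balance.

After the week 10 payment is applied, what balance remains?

$62.82

Week 1: $856.97 +$26.56 interest = $883.53; pay $26.56 → $856.97
Week 2: $856.97 +$26.56 interest = $883.53; pay $26.56 → $856.97
Week 3: $856.97 +$26.56 interest = $883.53; pay $26.56 → $856.97
Week 4: $856.97 +$26.56 interest = $883.53; pay $129.89 → $753.64
Week 5: $753.64 +$23.36 interest = $777.00; pay $129.89 → $647.11
Week 6: $647.11 +$20.06 interest = $667.17; pay $129.89 → $537.28
Week 7: $537.28 +$16.65 interest = $553.93; pay $129.89 → $424.04
Week 8: $424.04 +$13.14 interest = $437.18; pay $129.89 → $307.29
Week 9: $307.29 +$9.52 interest = $316.81; pay $129.89 → $186.92
Week 10: $186.92 +$5.79 interest = $192.71; pay $129.89 → $62.82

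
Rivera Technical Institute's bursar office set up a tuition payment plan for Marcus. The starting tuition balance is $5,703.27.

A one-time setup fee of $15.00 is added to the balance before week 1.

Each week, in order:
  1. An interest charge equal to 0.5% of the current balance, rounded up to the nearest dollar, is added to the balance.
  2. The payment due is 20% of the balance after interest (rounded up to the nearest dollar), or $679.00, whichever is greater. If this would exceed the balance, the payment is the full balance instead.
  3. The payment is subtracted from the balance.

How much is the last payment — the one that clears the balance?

$298.27

Week 1: $5,718.27 +$29.00 interest = $5,747.27; pay $1,150.00 → $4,597.27
Week 2: $4,597.27 +$23.00 interest = $4,620.27; pay $925.00 → $3,695.27
Week 3: $3,695.27 +$19.00 interest = $3,714.27; pay $743.00 → $2,971.27
Week 4: $2,971.27 +$15.00 interest = $2,986.27; pay $679.00 → $2,307.27
Week 5: $2,307.27 +$12.00 interest = $2,319.27; pay $679.00 → $1,640.27
Week 6: $1,640.27 +$9.00 interest = $1,649.27; pay $679.00 → $970.27
Week 7: $970.27 +$5.00 interest = $975.27; pay $679.00 → $296.27
Week 8: $296.27 +$2.00 interest = $298.27; pay $298.27 → $0.00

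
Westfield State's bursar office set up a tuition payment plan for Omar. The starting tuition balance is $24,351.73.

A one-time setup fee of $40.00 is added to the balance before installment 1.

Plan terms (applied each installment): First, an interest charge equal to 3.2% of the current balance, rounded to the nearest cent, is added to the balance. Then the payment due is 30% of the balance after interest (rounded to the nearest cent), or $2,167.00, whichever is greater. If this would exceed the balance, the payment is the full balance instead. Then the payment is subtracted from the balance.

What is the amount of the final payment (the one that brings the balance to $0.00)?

$608.81

# | Opening | Interest | Payment | End bal
1 | $24,391.73 | $780.54 | $7,551.68 | $17,620.59
2 | $17,620.59 | $563.86 | $5,455.34 | $12,729.11
3 | $12,729.11 | $407.33 | $3,940.93 | $9,195.51
4 | $9,195.51 | $294.26 | $2,846.93 | $6,642.84
5 | $6,642.84 | $212.57 | $2,167.00 | $4,688.41
6 | $4,688.41 | $150.03 | $2,167.00 | $2,671.44
7 | $2,671.44 | $85.49 | $2,167.00 | $589.93
8 | $589.93 | $18.88 | $608.81 | $0.00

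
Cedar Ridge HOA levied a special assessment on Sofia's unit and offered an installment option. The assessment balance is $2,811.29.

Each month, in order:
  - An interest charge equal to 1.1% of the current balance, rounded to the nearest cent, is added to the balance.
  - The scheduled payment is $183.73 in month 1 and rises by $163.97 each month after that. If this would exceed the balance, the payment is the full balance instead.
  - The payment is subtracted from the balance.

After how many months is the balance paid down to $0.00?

Month 1: opening $2,811.29; interest $30.92 → $2,842.21; payment $183.73; balance $2,658.48
Month 2: opening $2,658.48; interest $29.24 → $2,687.72; payment $347.70; balance $2,340.02
Month 3: opening $2,340.02; interest $25.74 → $2,365.76; payment $511.67; balance $1,854.09
Month 4: opening $1,854.09; interest $20.39 → $1,874.48; payment $675.64; balance $1,198.84
Month 5: opening $1,198.84; interest $13.19 → $1,212.03; payment $839.61; balance $372.42
Month 6: opening $372.42; interest $4.10 → $376.52; payment $376.52; balance $0.00
Balance reaches $0.00 in month 6.

6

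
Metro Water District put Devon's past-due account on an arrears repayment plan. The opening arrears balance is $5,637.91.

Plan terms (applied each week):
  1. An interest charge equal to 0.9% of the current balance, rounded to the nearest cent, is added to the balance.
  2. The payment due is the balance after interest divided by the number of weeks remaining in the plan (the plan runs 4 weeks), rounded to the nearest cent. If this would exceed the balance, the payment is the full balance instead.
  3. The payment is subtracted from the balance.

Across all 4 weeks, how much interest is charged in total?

# | Opening | Interest | Payment | End bal
1 | $5,637.91 | $50.74 | $1,422.16 | $4,266.49
2 | $4,266.49 | $38.40 | $1,434.96 | $2,869.93
3 | $2,869.93 | $25.83 | $1,447.88 | $1,447.88
4 | $1,447.88 | $13.03 | $1,460.91 | $0.00
Total interest: $50.74 + $38.40 + $25.83 + $13.03 = $128.00

$128.00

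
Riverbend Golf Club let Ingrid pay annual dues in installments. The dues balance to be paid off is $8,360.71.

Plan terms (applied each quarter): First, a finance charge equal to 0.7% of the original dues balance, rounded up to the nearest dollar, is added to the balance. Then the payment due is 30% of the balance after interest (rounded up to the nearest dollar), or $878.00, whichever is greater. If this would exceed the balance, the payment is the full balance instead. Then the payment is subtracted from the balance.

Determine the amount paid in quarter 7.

# | Opening | Interest | Payment | End bal
1 | $8,360.71 | $59.00 | $2,526.00 | $5,893.71
2 | $5,893.71 | $59.00 | $1,786.00 | $4,166.71
3 | $4,166.71 | $59.00 | $1,268.00 | $2,957.71
4 | $2,957.71 | $59.00 | $906.00 | $2,110.71
5 | $2,110.71 | $59.00 | $878.00 | $1,291.71
6 | $1,291.71 | $59.00 | $878.00 | $472.71
7 | $472.71 | $59.00 | $531.71 | $0.00

$531.71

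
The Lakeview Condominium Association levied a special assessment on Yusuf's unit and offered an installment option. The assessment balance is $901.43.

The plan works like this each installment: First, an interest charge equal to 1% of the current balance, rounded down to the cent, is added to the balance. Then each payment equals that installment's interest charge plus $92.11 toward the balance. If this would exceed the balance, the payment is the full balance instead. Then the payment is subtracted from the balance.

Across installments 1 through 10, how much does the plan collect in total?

Installment 1: opening $901.43; interest $9.01 → $910.44; payment $101.12; balance $809.32
Installment 2: opening $809.32; interest $8.09 → $817.41; payment $100.20; balance $717.21
Installment 3: opening $717.21; interest $7.17 → $724.38; payment $99.28; balance $625.10
Installment 4: opening $625.10; interest $6.25 → $631.35; payment $98.36; balance $532.99
Installment 5: opening $532.99; interest $5.32 → $538.31; payment $97.43; balance $440.88
Installment 6: opening $440.88; interest $4.40 → $445.28; payment $96.51; balance $348.77
Installment 7: opening $348.77; interest $3.48 → $352.25; payment $95.59; balance $256.66
Installment 8: opening $256.66; interest $2.56 → $259.22; payment $94.67; balance $164.55
Installment 9: opening $164.55; interest $1.64 → $166.19; payment $93.75; balance $72.44
Installment 10: opening $72.44; interest $0.72 → $73.16; payment $73.16; balance $0.00
Total paid: $950.07

$950.07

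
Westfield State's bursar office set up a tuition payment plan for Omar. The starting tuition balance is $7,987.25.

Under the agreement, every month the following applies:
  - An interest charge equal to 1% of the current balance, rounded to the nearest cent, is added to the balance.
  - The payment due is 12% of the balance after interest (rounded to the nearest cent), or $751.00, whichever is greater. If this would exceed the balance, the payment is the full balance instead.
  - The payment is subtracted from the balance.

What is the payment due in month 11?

Month 1: $7,987.25 +$79.87 interest = $8,067.12; pay $968.05 → $7,099.07
Month 2: $7,099.07 +$70.99 interest = $7,170.06; pay $860.41 → $6,309.65
Month 3: $6,309.65 +$63.10 interest = $6,372.75; pay $764.73 → $5,608.02
Month 4: $5,608.02 +$56.08 interest = $5,664.10; pay $751.00 → $4,913.10
Month 5: $4,913.10 +$49.13 interest = $4,962.23; pay $751.00 → $4,211.23
Month 6: $4,211.23 +$42.11 interest = $4,253.34; pay $751.00 → $3,502.34
Month 7: $3,502.34 +$35.02 interest = $3,537.36; pay $751.00 → $2,786.36
Month 8: $2,786.36 +$27.86 interest = $2,814.22; pay $751.00 → $2,063.22
Month 9: $2,063.22 +$20.63 interest = $2,083.85; pay $751.00 → $1,332.85
Month 10: $1,332.85 +$13.33 interest = $1,346.18; pay $751.00 → $595.18
Month 11: $595.18 +$5.95 interest = $601.13; pay $601.13 → $0.00

$601.13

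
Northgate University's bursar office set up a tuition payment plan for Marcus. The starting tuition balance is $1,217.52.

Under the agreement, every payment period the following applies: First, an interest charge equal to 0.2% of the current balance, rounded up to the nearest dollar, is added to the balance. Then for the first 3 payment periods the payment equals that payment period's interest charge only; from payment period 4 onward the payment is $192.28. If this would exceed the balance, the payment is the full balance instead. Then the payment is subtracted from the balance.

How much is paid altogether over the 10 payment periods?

$1,239.52

Payment period 1: $1,217.52 +$3.00 interest = $1,220.52; pay $3.00 → $1,217.52
Payment period 2: $1,217.52 +$3.00 interest = $1,220.52; pay $3.00 → $1,217.52
Payment period 3: $1,217.52 +$3.00 interest = $1,220.52; pay $3.00 → $1,217.52
Payment period 4: $1,217.52 +$3.00 interest = $1,220.52; pay $192.28 → $1,028.24
Payment period 5: $1,028.24 +$3.00 interest = $1,031.24; pay $192.28 → $838.96
Payment period 6: $838.96 +$2.00 interest = $840.96; pay $192.28 → $648.68
Payment period 7: $648.68 +$2.00 interest = $650.68; pay $192.28 → $458.40
Payment period 8: $458.40 +$1.00 interest = $459.40; pay $192.28 → $267.12
Payment period 9: $267.12 +$1.00 interest = $268.12; pay $192.28 → $75.84
Payment period 10: $75.84 +$1.00 interest = $76.84; pay $76.84 → $0.00
Total paid: $1,239.52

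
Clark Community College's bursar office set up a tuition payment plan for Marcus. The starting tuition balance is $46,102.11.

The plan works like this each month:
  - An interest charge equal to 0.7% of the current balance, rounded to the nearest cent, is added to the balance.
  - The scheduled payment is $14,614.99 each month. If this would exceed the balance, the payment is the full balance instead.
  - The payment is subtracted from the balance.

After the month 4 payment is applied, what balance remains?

$0.00

# | Opening | Interest | Payment | End bal
1 | $46,102.11 | $322.71 | $14,614.99 | $31,809.83
2 | $31,809.83 | $222.67 | $14,614.99 | $17,417.51
3 | $17,417.51 | $121.92 | $14,614.99 | $2,924.44
4 | $2,924.44 | $20.47 | $2,944.91 | $0.00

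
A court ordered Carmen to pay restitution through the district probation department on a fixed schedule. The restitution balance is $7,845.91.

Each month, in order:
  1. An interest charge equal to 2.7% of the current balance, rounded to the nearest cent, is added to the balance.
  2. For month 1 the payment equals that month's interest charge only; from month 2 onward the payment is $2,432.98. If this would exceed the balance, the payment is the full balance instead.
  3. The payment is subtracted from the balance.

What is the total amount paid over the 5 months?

Month 1: $7,845.91 +$211.84 interest = $8,057.75; pay $211.84 → $7,845.91
Month 2: $7,845.91 +$211.84 interest = $8,057.75; pay $2,432.98 → $5,624.77
Month 3: $5,624.77 +$151.87 interest = $5,776.64; pay $2,432.98 → $3,343.66
Month 4: $3,343.66 +$90.28 interest = $3,433.94; pay $2,432.98 → $1,000.96
Month 5: $1,000.96 +$27.03 interest = $1,027.99; pay $1,027.99 → $0.00
Total paid: $8,538.77

$8,538.77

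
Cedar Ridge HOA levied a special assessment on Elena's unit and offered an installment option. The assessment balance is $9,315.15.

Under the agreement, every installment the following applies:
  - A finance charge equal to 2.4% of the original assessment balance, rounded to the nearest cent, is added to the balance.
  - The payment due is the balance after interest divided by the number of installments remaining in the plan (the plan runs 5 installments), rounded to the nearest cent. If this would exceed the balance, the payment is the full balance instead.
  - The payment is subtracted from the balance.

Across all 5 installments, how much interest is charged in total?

$1,117.80

Installment 1: opening $9,315.15; interest $223.56 → $9,538.71; payment $1,907.74; balance $7,630.97
Installment 2: opening $7,630.97; interest $223.56 → $7,854.53; payment $1,963.63; balance $5,890.90
Installment 3: opening $5,890.90; interest $223.56 → $6,114.46; payment $2,038.15; balance $4,076.31
Installment 4: opening $4,076.31; interest $223.56 → $4,299.87; payment $2,149.94; balance $2,149.93
Installment 5: opening $2,149.93; interest $223.56 → $2,373.49; payment $2,373.49; balance $0.00
Total interest: $223.56 + $223.56 + $223.56 + $223.56 + $223.56 = $1,117.80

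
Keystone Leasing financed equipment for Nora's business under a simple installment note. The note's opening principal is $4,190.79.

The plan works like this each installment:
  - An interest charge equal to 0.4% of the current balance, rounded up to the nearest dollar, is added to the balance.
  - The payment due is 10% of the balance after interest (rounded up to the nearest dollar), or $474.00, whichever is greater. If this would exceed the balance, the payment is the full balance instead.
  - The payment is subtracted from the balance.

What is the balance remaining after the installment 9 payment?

# | Opening | Interest | Payment | End bal
1 | $4,190.79 | $17.00 | $474.00 | $3,733.79
2 | $3,733.79 | $15.00 | $474.00 | $3,274.79
3 | $3,274.79 | $14.00 | $474.00 | $2,814.79
4 | $2,814.79 | $12.00 | $474.00 | $2,352.79
5 | $2,352.79 | $10.00 | $474.00 | $1,888.79
6 | $1,888.79 | $8.00 | $474.00 | $1,422.79
7 | $1,422.79 | $6.00 | $474.00 | $954.79
8 | $954.79 | $4.00 | $474.00 | $484.79
9 | $484.79 | $2.00 | $474.00 | $12.79

$12.79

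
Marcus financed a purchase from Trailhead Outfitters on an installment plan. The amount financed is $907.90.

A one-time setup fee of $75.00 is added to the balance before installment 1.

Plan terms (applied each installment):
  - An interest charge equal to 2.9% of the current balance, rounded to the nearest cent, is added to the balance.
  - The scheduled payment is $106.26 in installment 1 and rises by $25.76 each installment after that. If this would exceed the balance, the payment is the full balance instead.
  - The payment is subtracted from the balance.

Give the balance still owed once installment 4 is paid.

$500.51

Installment 1: opening $982.90; interest $28.50 → $1,011.40; payment $106.26; balance $905.14
Installment 2: opening $905.14; interest $26.25 → $931.39; payment $132.02; balance $799.37
Installment 3: opening $799.37; interest $23.18 → $822.55; payment $157.78; balance $664.77
Installment 4: opening $664.77; interest $19.28 → $684.05; payment $183.54; balance $500.51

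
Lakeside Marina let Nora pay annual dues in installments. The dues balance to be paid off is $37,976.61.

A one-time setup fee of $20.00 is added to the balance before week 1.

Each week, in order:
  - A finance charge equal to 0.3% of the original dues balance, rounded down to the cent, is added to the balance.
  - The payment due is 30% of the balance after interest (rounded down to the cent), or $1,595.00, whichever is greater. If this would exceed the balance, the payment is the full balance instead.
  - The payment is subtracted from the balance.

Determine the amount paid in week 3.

$5,660.34

Week 1: $37,996.61 +$113.92 interest = $38,110.53; pay $11,433.15 → $26,677.38
Week 2: $26,677.38 +$113.92 interest = $26,791.30; pay $8,037.39 → $18,753.91
Week 3: $18,753.91 +$113.92 interest = $18,867.83; pay $5,660.34 → $13,207.49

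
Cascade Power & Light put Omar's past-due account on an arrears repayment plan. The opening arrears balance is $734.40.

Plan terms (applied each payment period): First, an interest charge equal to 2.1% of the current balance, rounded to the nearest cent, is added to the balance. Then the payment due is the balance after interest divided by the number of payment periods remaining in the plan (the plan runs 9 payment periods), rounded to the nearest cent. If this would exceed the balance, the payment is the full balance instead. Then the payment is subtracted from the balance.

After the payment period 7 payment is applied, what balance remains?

$188.75

# | Opening | Interest | Payment | End bal
1 | $734.40 | $15.42 | $83.31 | $666.51
2 | $666.51 | $14.00 | $85.06 | $595.45
3 | $595.45 | $12.50 | $86.85 | $521.10
4 | $521.10 | $10.94 | $88.67 | $443.37
5 | $443.37 | $9.31 | $90.54 | $362.14
6 | $362.14 | $7.60 | $92.44 | $277.30
7 | $277.30 | $5.82 | $94.37 | $188.75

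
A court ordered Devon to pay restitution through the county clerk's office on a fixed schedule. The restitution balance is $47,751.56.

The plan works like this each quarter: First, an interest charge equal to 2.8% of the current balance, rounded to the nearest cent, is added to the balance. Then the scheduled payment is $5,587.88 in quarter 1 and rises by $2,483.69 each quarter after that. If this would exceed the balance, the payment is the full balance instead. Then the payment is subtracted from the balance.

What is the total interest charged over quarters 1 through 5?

$4,755.95

Quarter 1: opening $47,751.56; interest $1,337.04 → $49,088.60; payment $5,587.88; balance $43,500.72
Quarter 2: opening $43,500.72; interest $1,218.02 → $44,718.74; payment $8,071.57; balance $36,647.17
Quarter 3: opening $36,647.17; interest $1,026.12 → $37,673.29; payment $10,555.26; balance $27,118.03
Quarter 4: opening $27,118.03; interest $759.30 → $27,877.33; payment $13,038.95; balance $14,838.38
Quarter 5: opening $14,838.38; interest $415.47 → $15,253.85; payment $15,253.85; balance $0.00
Total interest: $1,337.04 + $1,218.02 + $1,026.12 + $759.30 + $415.47 = $4,755.95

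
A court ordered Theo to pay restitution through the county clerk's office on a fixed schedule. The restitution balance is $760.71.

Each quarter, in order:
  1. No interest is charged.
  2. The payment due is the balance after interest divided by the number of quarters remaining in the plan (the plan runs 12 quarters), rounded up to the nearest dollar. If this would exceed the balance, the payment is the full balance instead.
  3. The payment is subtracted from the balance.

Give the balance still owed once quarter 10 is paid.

$125.71

Quarter 1: $760.71 − $64.00 → $696.71
Quarter 2: $696.71 − $64.00 → $632.71
Quarter 3: $632.71 − $64.00 → $568.71
Quarter 4: $568.71 − $64.00 → $504.71
Quarter 5: $504.71 − $64.00 → $440.71
Quarter 6: $440.71 − $63.00 → $377.71
Quarter 7: $377.71 − $63.00 → $314.71
Quarter 8: $314.71 − $63.00 → $251.71
Quarter 9: $251.71 − $63.00 → $188.71
Quarter 10: $188.71 − $63.00 → $125.71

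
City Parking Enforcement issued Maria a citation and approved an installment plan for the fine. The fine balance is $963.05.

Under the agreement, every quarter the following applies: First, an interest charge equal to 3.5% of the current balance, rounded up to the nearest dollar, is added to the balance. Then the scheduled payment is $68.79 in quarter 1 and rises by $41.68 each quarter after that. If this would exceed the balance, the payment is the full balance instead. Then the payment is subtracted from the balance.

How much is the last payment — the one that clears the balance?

$84.11

Quarter 1: opening $963.05; interest $34.00 → $997.05; payment $68.79; balance $928.26
Quarter 2: opening $928.26; interest $33.00 → $961.26; payment $110.47; balance $850.79
Quarter 3: opening $850.79; interest $30.00 → $880.79; payment $152.15; balance $728.64
Quarter 4: opening $728.64; interest $26.00 → $754.64; payment $193.83; balance $560.81
Quarter 5: opening $560.81; interest $20.00 → $580.81; payment $235.51; balance $345.30
Quarter 6: opening $345.30; interest $13.00 → $358.30; payment $277.19; balance $81.11
Quarter 7: opening $81.11; interest $3.00 → $84.11; payment $84.11; balance $0.00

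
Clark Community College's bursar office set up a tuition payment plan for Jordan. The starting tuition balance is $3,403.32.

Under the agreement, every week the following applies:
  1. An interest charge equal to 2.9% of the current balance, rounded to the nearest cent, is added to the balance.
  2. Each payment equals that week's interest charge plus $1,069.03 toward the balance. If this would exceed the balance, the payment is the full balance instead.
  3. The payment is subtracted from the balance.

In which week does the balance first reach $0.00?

Week 1: opening $3,403.32; interest $98.70 → $3,502.02; payment $1,167.73; balance $2,334.29
Week 2: opening $2,334.29; interest $67.69 → $2,401.98; payment $1,136.72; balance $1,265.26
Week 3: opening $1,265.26; interest $36.69 → $1,301.95; payment $1,105.72; balance $196.23
Week 4: opening $196.23; interest $5.69 → $201.92; payment $201.92; balance $0.00
Balance reaches $0.00 in week 4.

4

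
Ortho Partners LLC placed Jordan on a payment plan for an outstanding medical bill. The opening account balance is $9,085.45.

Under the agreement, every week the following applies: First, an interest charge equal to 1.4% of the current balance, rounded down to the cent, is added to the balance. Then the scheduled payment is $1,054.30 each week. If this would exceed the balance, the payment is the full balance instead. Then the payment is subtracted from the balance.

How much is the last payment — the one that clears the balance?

$262.24

Week 1: $9,085.45 +$127.19 interest = $9,212.64; pay $1,054.30 → $8,158.34
Week 2: $8,158.34 +$114.21 interest = $8,272.55; pay $1,054.30 → $7,218.25
Week 3: $7,218.25 +$101.05 interest = $7,319.30; pay $1,054.30 → $6,265.00
Week 4: $6,265.00 +$87.71 interest = $6,352.71; pay $1,054.30 → $5,298.41
Week 5: $5,298.41 +$74.17 interest = $5,372.58; pay $1,054.30 → $4,318.28
Week 6: $4,318.28 +$60.45 interest = $4,378.73; pay $1,054.30 → $3,324.43
Week 7: $3,324.43 +$46.54 interest = $3,370.97; pay $1,054.30 → $2,316.67
Week 8: $2,316.67 +$32.43 interest = $2,349.10; pay $1,054.30 → $1,294.80
Week 9: $1,294.80 +$18.12 interest = $1,312.92; pay $1,054.30 → $258.62
Week 10: $258.62 +$3.62 interest = $262.24; pay $262.24 → $0.00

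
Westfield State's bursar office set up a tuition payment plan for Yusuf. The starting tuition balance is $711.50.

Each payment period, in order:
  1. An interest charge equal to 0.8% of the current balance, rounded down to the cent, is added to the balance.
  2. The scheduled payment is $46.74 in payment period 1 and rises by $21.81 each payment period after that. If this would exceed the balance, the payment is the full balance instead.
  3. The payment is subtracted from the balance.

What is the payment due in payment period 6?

$155.79

Payment period 1: $711.50 +$5.69 interest = $717.19; pay $46.74 → $670.45
Payment period 2: $670.45 +$5.36 interest = $675.81; pay $68.55 → $607.26
Payment period 3: $607.26 +$4.85 interest = $612.11; pay $90.36 → $521.75
Payment period 4: $521.75 +$4.17 interest = $525.92; pay $112.17 → $413.75
Payment period 5: $413.75 +$3.31 interest = $417.06; pay $133.98 → $283.08
Payment period 6: $283.08 +$2.26 interest = $285.34; pay $155.79 → $129.55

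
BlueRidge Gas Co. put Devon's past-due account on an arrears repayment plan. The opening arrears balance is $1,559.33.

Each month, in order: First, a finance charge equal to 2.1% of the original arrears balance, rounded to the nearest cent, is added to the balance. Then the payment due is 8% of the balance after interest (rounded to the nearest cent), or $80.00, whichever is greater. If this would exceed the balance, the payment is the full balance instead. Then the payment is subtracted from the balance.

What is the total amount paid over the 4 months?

# | Opening | Interest | Payment | End bal
1 | $1,559.33 | $32.75 | $127.37 | $1,464.71
2 | $1,464.71 | $32.75 | $119.80 | $1,377.66
3 | $1,377.66 | $32.75 | $112.83 | $1,297.58
4 | $1,297.58 | $32.75 | $106.43 | $1,223.90
Total paid: $466.43

$466.43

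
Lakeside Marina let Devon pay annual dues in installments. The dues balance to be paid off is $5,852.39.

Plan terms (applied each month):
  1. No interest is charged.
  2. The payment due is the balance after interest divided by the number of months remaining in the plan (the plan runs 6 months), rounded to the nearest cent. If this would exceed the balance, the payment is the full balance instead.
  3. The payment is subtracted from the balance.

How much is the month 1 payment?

$975.40

Month 1: opening $5,852.39; payment $975.40; balance $4,876.99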